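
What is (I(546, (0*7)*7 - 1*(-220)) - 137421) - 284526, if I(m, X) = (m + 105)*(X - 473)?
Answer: -586650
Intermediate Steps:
I(m, X) = (-473 + X)*(105 + m) (I(m, X) = (105 + m)*(-473 + X) = (-473 + X)*(105 + m))
(I(546, (0*7)*7 - 1*(-220)) - 137421) - 284526 = ((-49665 - 473*546 + 105*((0*7)*7 - 1*(-220)) + ((0*7)*7 - 1*(-220))*546) - 137421) - 284526 = ((-49665 - 258258 + 105*(0*7 + 220) + (0*7 + 220)*546) - 137421) - 284526 = ((-49665 - 258258 + 105*(0 + 220) + (0 + 220)*546) - 137421) - 284526 = ((-49665 - 258258 + 105*220 + 220*546) - 137421) - 284526 = ((-49665 - 258258 + 23100 + 120120) - 137421) - 284526 = (-164703 - 137421) - 284526 = -302124 - 284526 = -586650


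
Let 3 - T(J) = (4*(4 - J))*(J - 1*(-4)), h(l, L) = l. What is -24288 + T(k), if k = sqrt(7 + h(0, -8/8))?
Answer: -24321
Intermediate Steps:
k = sqrt(7) (k = sqrt(7 + 0) = sqrt(7) ≈ 2.6458)
T(J) = 3 - (4 + J)*(16 - 4*J) (T(J) = 3 - 4*(4 - J)*(J - 1*(-4)) = 3 - (16 - 4*J)*(J + 4) = 3 - (16 - 4*J)*(4 + J) = 3 - (4 + J)*(16 - 4*J))
-24288 + T(k) = -24288 + (-61 + 4*(sqrt(7))**2) = -24288 + (-61 + 4*7) = -24288 + (-61 + 28) = -24288 - 33 = -24321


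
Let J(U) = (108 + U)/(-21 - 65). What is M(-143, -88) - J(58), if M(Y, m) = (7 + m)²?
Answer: 282206/43 ≈ 6562.9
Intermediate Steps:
J(U) = -54/43 - U/86 (J(U) = (108 + U)/(-86) = (108 + U)*(-1/86) = -54/43 - U/86)
M(-143, -88) - J(58) = (7 - 88)² - (-54/43 - 1/86*58) = (-81)² - (-54/43 - 29/43) = 6561 - 1*(-83/43) = 6561 + 83/43 = 282206/43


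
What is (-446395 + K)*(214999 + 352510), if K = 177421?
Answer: -152645165766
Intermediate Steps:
(-446395 + K)*(214999 + 352510) = (-446395 + 177421)*(214999 + 352510) = -268974*567509 = -152645165766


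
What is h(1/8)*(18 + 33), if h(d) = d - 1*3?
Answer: -1173/8 ≈ -146.63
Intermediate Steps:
h(d) = -3 + d (h(d) = d - 3 = -3 + d)
h(1/8)*(18 + 33) = (-3 + 1/8)*(18 + 33) = (-3 + ⅛)*51 = -23/8*51 = -1173/8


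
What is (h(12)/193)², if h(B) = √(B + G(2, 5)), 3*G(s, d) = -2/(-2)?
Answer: 37/111747 ≈ 0.00033111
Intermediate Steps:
G(s, d) = ⅓ (G(s, d) = (-2/(-2))/3 = (-2*(-½))/3 = (⅓)*1 = ⅓)
h(B) = √(⅓ + B) (h(B) = √(B + ⅓) = √(⅓ + B))
(h(12)/193)² = ((√(3 + 9*12)/3)/193)² = ((√(3 + 108)/3)*(1/193))² = ((√111/3)*(1/193))² = (√111/579)² = 37/111747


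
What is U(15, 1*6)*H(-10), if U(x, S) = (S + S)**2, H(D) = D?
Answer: -1440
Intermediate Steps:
U(x, S) = 4*S**2 (U(x, S) = (2*S)**2 = 4*S**2)
U(15, 1*6)*H(-10) = (4*(1*6)**2)*(-10) = (4*6**2)*(-10) = (4*36)*(-10) = 144*(-10) = -1440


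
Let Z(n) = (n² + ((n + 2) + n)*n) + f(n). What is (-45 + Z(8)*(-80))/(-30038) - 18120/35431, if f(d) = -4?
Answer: 35539755/1064276378 ≈ 0.033393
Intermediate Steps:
Z(n) = -4 + n² + n*(2 + 2*n) (Z(n) = (n² + ((n + 2) + n)*n) - 4 = (n² + ((2 + n) + n)*n) - 4 = (n² + (2 + 2*n)*n) - 4 = (n² + n*(2 + 2*n)) - 4 = -4 + n² + n*(2 + 2*n))
(-45 + Z(8)*(-80))/(-30038) - 18120/35431 = (-45 + (-4 + 2*8 + 3*8²)*(-80))/(-30038) - 18120/35431 = (-45 + (-4 + 16 + 3*64)*(-80))*(-1/30038) - 18120*1/35431 = (-45 + (-4 + 16 + 192)*(-80))*(-1/30038) - 18120/35431 = (-45 + 204*(-80))*(-1/30038) - 18120/35431 = (-45 - 16320)*(-1/30038) - 18120/35431 = -16365*(-1/30038) - 18120/35431 = 16365/30038 - 18120/35431 = 35539755/1064276378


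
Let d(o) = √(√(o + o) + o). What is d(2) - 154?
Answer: -152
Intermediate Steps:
d(o) = √(o + √2*√o) (d(o) = √(√(2*o) + o) = √(√2*√o + o) = √(o + √2*√o))
d(2) - 154 = √(2 + √2*√2) - 154 = √(2 + 2) - 154 = √4 - 154 = 2 - 154 = -152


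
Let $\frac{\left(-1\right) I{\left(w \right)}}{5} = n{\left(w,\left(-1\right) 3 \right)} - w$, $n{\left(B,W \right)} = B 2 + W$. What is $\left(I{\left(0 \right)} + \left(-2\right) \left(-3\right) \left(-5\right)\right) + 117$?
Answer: $102$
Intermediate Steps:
$n{\left(B,W \right)} = W + 2 B$ ($n{\left(B,W \right)} = 2 B + W = W + 2 B$)
$I{\left(w \right)} = 15 - 5 w$ ($I{\left(w \right)} = - 5 \left(\left(\left(-1\right) 3 + 2 w\right) - w\right) = - 5 \left(\left(-3 + 2 w\right) - w\right) = - 5 \left(-3 + w\right) = 15 - 5 w$)
$\left(I{\left(0 \right)} + \left(-2\right) \left(-3\right) \left(-5\right)\right) + 117 = \left(\left(15 - 0\right) + \left(-2\right) \left(-3\right) \left(-5\right)\right) + 117 = \left(\left(15 + 0\right) + 6 \left(-5\right)\right) + 117 = \left(15 - 30\right) + 117 = -15 + 117 = 102$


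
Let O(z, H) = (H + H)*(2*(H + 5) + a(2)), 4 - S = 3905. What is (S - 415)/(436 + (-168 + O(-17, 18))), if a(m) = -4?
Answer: -1079/445 ≈ -2.4247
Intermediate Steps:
S = -3901 (S = 4 - 1*3905 = 4 - 3905 = -3901)
O(z, H) = 2*H*(6 + 2*H) (O(z, H) = (H + H)*(2*(H + 5) - 4) = (2*H)*(2*(5 + H) - 4) = (2*H)*((10 + 2*H) - 4) = (2*H)*(6 + 2*H) = 2*H*(6 + 2*H))
(S - 415)/(436 + (-168 + O(-17, 18))) = (-3901 - 415)/(436 + (-168 + 4*18*(3 + 18))) = -4316/(436 + (-168 + 4*18*21)) = -4316/(436 + (-168 + 1512)) = -4316/(436 + 1344) = -4316/1780 = -4316*1/1780 = -1079/445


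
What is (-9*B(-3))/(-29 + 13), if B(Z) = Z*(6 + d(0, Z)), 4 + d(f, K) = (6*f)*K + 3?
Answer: -135/16 ≈ -8.4375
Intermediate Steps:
d(f, K) = -1 + 6*K*f (d(f, K) = -4 + ((6*f)*K + 3) = -4 + (6*K*f + 3) = -4 + (3 + 6*K*f) = -1 + 6*K*f)
B(Z) = 5*Z (B(Z) = Z*(6 + (-1 + 6*Z*0)) = Z*(6 + (-1 + 0)) = Z*(6 - 1) = Z*5 = 5*Z)
(-9*B(-3))/(-29 + 13) = (-45*(-3))/(-29 + 13) = -9*(-15)/(-16) = 135*(-1/16) = -135/16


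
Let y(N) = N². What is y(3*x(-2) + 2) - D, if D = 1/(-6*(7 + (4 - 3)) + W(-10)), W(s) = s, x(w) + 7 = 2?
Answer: 9803/58 ≈ 169.02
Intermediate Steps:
x(w) = -5 (x(w) = -7 + 2 = -5)
D = -1/58 (D = 1/(-6*(7 + (4 - 3)) - 10) = 1/(-6*(7 + 1) - 10) = 1/(-6*8 - 10) = 1/(-48 - 10) = 1/(-58) = -1/58 ≈ -0.017241)
y(3*x(-2) + 2) - D = (3*(-5) + 2)² - 1*(-1/58) = (-15 + 2)² + 1/58 = (-13)² + 1/58 = 169 + 1/58 = 9803/58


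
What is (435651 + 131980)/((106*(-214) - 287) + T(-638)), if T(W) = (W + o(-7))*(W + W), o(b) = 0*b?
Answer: 567631/791117 ≈ 0.71751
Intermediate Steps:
o(b) = 0
T(W) = 2*W² (T(W) = (W + 0)*(W + W) = W*(2*W) = 2*W²)
(435651 + 131980)/((106*(-214) - 287) + T(-638)) = (435651 + 131980)/((106*(-214) - 287) + 2*(-638)²) = 567631/((-22684 - 287) + 2*407044) = 567631/(-22971 + 814088) = 567631/791117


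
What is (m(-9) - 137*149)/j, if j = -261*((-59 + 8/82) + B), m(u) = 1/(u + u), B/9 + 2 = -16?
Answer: -15064835/42549786 ≈ -0.35405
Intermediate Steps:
B = -162 (B = -18 + 9*(-16) = -18 - 144 = -162)
m(u) = 1/(2*u)
j = 2363877/41 (j = -261*((-59 + 8/82) - 162) = -261*((-59 + 8*(1/82)) - 162) = -261*((-59 + 4/41) - 162) = -261*(-2415/41 - 162) = -261*(-9057/41) = 2363877/41 ≈ 57656.)
(m(-9) - 137*149)/j = ((½)/(-9) - 137*149)/(2363877/41) = ((½)*(-⅑) - 20413)*(41/2363877) = (-1/18 - 20413)*(41/2363877) = -367435/18*41/2363877 = -15064835/42549786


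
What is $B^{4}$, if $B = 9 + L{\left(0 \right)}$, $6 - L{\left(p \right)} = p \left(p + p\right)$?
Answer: $50625$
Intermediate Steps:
$L{\left(p \right)} = 6 - 2 p^{2}$ ($L{\left(p \right)} = 6 - p \left(p + p\right) = 6 - p 2 p = 6 - 2 p^{2}$)
$B = 15$ ($B = 9 + \left(6 - 2 \cdot 0^{2}\right) = 9 + \left(6 - 0\right) = 9 + \left(6 + 0\right) = 9 + 6 = 15$)
$B^{4} = 15^{4} = 50625$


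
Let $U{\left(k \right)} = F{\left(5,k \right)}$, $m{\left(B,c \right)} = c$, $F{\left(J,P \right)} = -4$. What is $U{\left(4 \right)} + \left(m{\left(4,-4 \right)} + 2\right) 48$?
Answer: $-100$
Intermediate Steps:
$U{\left(k \right)} = -4$
$U{\left(4 \right)} + \left(m{\left(4,-4 \right)} + 2\right) 48 = -4 + \left(-4 + 2\right) 48 = -4 - 96 = -100$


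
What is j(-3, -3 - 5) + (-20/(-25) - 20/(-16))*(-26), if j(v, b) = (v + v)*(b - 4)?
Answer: 187/10 ≈ 18.700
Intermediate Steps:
j(v, b) = 2*v*(-4 + b) (j(v, b) = (2*v)*(-4 + b) = 2*v*(-4 + b))
j(-3, -3 - 5) + (-20/(-25) - 20/(-16))*(-26) = 2*(-3)*(-4 + (-3 - 5)) + (-20/(-25) - 20/(-16))*(-26) = 2*(-3)*(-4 - 8) + (-20*(-1/25) - 20*(-1/16))*(-26) = 2*(-3)*(-12) + (⅘ + 5/4)*(-26) = 72 + (41/20)*(-26) = 72 - 533/10 = 187/10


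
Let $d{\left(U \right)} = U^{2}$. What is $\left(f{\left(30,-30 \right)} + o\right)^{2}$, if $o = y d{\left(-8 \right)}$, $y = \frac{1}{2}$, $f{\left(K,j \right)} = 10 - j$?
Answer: $5184$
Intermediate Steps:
$y = \frac{1}{2} \approx 0.5$
$o = 32$ ($o = \frac{\left(-8\right)^{2}}{2} = \frac{1}{2} \cdot 64 = 32$)
$\left(f{\left(30,-30 \right)} + o\right)^{2} = \left(\left(10 - -30\right) + 32\right)^{2} = \left(\left(10 + 30\right) + 32\right)^{2} = \left(40 + 32\right)^{2} = 72^{2} = 5184$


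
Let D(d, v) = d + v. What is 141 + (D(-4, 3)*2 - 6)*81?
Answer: -507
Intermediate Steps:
141 + (D(-4, 3)*2 - 6)*81 = 141 + ((-4 + 3)*2 - 6)*81 = 141 + (-1*2 - 6)*81 = 141 + (-2 - 6)*81 = 141 - 8*81 = 141 - 648 = -507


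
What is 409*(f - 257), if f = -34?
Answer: -119019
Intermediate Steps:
409*(f - 257) = 409*(-34 - 257) = 409*(-291) = -119019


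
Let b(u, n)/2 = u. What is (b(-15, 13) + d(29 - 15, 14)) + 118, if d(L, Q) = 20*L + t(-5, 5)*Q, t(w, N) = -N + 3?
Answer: 340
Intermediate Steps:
b(u, n) = 2*u
t(w, N) = 3 - N
d(L, Q) = -2*Q + 20*L (d(L, Q) = 20*L + (3 - 1*5)*Q = 20*L + (3 - 5)*Q = 20*L - 2*Q = -2*Q + 20*L)
(b(-15, 13) + d(29 - 15, 14)) + 118 = (2*(-15) + (-2*14 + 20*(29 - 15))) + 118 = (-30 + (-28 + 20*14)) + 118 = (-30 + (-28 + 280)) + 118 = (-30 + 252) + 118 = 222 + 118 = 340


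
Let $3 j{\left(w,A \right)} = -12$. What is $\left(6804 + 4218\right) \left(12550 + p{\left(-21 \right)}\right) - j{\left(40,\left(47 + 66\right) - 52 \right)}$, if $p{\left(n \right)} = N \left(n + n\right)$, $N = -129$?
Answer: $198043300$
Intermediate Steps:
$p{\left(n \right)} = - 258 n$ ($p{\left(n \right)} = - 129 \left(n + n\right) = - 129 \cdot 2 n = - 258 n$)
$j{\left(w,A \right)} = -4$ ($j{\left(w,A \right)} = \frac{1}{3} \left(-12\right) = -4$)
$\left(6804 + 4218\right) \left(12550 + p{\left(-21 \right)}\right) - j{\left(40,\left(47 + 66\right) - 52 \right)} = \left(6804 + 4218\right) \left(12550 - -5418\right) - -4 = 11022 \left(12550 + 5418\right) + 4 = 11022 \cdot 17968 + 4 = 198043296 + 4 = 198043300$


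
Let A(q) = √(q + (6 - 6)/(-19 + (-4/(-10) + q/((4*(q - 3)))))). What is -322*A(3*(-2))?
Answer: -322*I*√6 ≈ -788.74*I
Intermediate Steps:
A(q) = √q (A(q) = √(q + 0/(-19 + (-4*(-⅒) + q/((4*(-3 + q)))))) = √(q + 0/(-19 + (⅖ + q/(-12 + 4*q)))) = √(q + 0/(-93/5 + q/(-12 + 4*q))) = √(q + 0) = √q)
-322*A(3*(-2)) = -322*I*√6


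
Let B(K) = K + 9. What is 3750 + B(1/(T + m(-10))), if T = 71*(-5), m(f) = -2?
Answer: 1341962/357 ≈ 3759.0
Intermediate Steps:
T = -355
B(K) = 9 + K
3750 + B(1/(T + m(-10))) = 3750 + (9 + 1/(-355 - 2)) = 3750 + (9 + 1/(-357)) = 3750 + (9 - 1/357) = 3750 + 3212/357 = 1341962/357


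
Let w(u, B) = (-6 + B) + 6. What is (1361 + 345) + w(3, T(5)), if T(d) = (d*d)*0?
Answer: 1706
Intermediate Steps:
T(d) = 0 (T(d) = d²*0 = 0)
w(u, B) = B
(1361 + 345) + w(3, T(5)) = (1361 + 345) + 0 = 1706 + 0 = 1706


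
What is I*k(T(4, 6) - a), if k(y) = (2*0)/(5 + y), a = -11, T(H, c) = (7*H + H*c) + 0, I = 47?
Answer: 0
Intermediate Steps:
T(H, c) = 7*H + H*c
k(y) = 0 (k(y) = 0/(5 + y) = 0)
I*k(T(4, 6) - a) = 47*0 = 0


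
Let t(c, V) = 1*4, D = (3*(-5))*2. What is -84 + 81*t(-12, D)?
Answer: 240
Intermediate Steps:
D = -30 (D = -15*2 = -30)
t(c, V) = 4
-84 + 81*t(-12, D) = -84 + 81*4 = -84 + 324 = 240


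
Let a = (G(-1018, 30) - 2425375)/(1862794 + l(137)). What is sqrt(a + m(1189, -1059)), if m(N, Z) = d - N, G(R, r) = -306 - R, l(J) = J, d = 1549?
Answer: sqrt(2822828362827)/88711 ≈ 18.939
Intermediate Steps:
m(N, Z) = 1549 - N
a = -808221/620977 (a = ((-306 - 1*(-1018)) - 2425375)/(1862794 + 137) = ((-306 + 1018) - 2425375)/1862931 = (712 - 2425375)*(1/1862931) = -2424663*1/1862931 = -808221/620977 ≈ -1.3015)
sqrt(a + m(1189, -1059)) = sqrt(-808221/620977 + (1549 - 1*1189)) = sqrt(-808221/620977 + (1549 - 1189)) = sqrt(-808221/620977 + 360) = sqrt(222743499/620977) = sqrt(2822828362827)/88711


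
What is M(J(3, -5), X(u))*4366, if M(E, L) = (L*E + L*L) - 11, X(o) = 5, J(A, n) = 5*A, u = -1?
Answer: 388574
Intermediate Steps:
M(E, L) = -11 + L² + E*L (M(E, L) = (E*L + L²) - 11 = (L² + E*L) - 11 = -11 + L² + E*L)
M(J(3, -5), X(u))*4366 = (-11 + 5² + (5*3)*5)*4366 = (-11 + 25 + 15*5)*4366 = (-11 + 25 + 75)*4366 = 89*4366 = 388574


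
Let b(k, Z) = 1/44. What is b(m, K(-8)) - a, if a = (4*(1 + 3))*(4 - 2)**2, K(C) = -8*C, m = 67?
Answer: -2815/44 ≈ -63.977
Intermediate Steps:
b(k, Z) = 1/44
a = 64 (a = (4*4)*2**2 = 16*4 = 64)
b(m, K(-8)) - a = 1/44 - 1*64 = 1/44 - 64 = -2815/44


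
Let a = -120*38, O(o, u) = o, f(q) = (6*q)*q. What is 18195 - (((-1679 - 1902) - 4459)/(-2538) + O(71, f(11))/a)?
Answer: 11696630411/642960 ≈ 18192.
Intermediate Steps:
f(q) = 6*q²
a = -4560
18195 - (((-1679 - 1902) - 4459)/(-2538) + O(71, f(11))/a) = 18195 - (((-1679 - 1902) - 4459)/(-2538) + 71/(-4560)) = 18195 - ((-3581 - 4459)*(-1/2538) + 71*(-1/4560)) = 18195 - (-8040*(-1/2538) - 71/4560) = 18195 - (1340/423 - 71/4560) = 18195 - 1*2026789/642960 = 18195 - 2026789/642960 = 11696630411/642960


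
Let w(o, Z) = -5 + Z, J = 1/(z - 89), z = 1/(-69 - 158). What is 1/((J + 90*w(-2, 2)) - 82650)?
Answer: -20204/1675315907 ≈ -1.2060e-5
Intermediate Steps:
z = -1/227 (z = 1/(-227) = -1/227 ≈ -0.0044053)
J = -227/20204 (J = 1/(-1/227 - 89) = 1/(-20204/227) = -227/20204 ≈ -0.011235)
1/((J + 90*w(-2, 2)) - 82650) = 1/((-227/20204 + 90*(-5 + 2)) - 82650) = 1/((-227/20204 + 90*(-3)) - 82650) = 1/((-227/20204 - 270) - 82650) = 1/(-5455307/20204 - 82650) = 1/(-1675315907/20204) = -20204/1675315907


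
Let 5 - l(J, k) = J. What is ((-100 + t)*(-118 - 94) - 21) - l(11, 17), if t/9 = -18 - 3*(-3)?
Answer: 38357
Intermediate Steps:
l(J, k) = 5 - J
t = -81 (t = 9*(-18 - 3*(-3)) = 9*(-18 - 1*(-9)) = 9*(-18 + 9) = 9*(-9) = -81)
((-100 + t)*(-118 - 94) - 21) - l(11, 17) = ((-100 - 81)*(-118 - 94) - 21) - (5 - 1*11) = (-181*(-212) - 21) - (5 - 11) = (38372 - 21) - 1*(-6) = 38351 + 6 = 38357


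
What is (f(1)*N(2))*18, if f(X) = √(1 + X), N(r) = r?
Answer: 36*√2 ≈ 50.912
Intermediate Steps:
(f(1)*N(2))*18 = (√(1 + 1)*2)*18 = (√2*2)*18 = (2*√2)*18 = 36*√2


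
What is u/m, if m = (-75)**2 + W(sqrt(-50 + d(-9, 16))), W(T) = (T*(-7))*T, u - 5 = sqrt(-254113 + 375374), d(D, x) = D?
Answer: 5/6038 + sqrt(121261)/6038 ≈ 0.058500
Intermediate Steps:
u = 5 + sqrt(121261) (u = 5 + sqrt(-254113 + 375374) = 5 + sqrt(121261) ≈ 353.23)
W(T) = -7*T**2 (W(T) = (-7*T)*T = -7*T**2)
m = 6038 (m = (-75)**2 - 7*(sqrt(-50 - 9))**2 = 5625 - 7*(sqrt(-59))**2 = 5625 - 7*(I*sqrt(59))**2 = 5625 - 7*(-59) = 5625 + 413 = 6038)
u/m = (5 + sqrt(121261))/6038 = (5 + sqrt(121261))*(1/6038) = 5/6038 + sqrt(121261)/6038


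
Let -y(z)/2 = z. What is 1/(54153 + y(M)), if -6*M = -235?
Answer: 3/162224 ≈ 1.8493e-5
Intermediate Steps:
M = 235/6 (M = -⅙*(-235) = 235/6 ≈ 39.167)
y(z) = -2*z
1/(54153 + y(M)) = 1/(54153 - 2*235/6) = 1/(54153 - 235/3) = 1/(162224/3) = 3/162224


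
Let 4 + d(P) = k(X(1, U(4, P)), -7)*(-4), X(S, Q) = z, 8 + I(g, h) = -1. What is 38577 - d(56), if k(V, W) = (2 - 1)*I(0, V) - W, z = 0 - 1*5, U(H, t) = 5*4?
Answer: 38573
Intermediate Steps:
U(H, t) = 20
I(g, h) = -9 (I(g, h) = -8 - 1 = -9)
z = -5 (z = 0 - 5 = -5)
X(S, Q) = -5
k(V, W) = -9 - W (k(V, W) = (2 - 1)*(-9) - W = 1*(-9) - W = -9 - W)
d(P) = 4 (d(P) = -4 + (-9 - 1*(-7))*(-4) = -4 + (-9 + 7)*(-4) = -4 - 2*(-4) = -4 + 8 = 4)
38577 - d(56) = 38577 - 1*4 = 38577 - 4 = 38573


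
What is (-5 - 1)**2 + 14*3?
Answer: 78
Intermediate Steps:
(-5 - 1)**2 + 14*3 = (-6)**2 + 42 = 36 + 42 = 78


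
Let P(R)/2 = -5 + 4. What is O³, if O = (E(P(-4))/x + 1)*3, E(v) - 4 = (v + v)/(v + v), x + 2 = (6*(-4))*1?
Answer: 250047/17576 ≈ 14.227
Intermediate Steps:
P(R) = -2 (P(R) = 2*(-5 + 4) = 2*(-1) = -2)
x = -26 (x = -2 + (6*(-4))*1 = -2 - 24*1 = -2 - 24 = -26)
E(v) = 5 (E(v) = 4 + (v + v)/(v + v) = 4 + (2*v)/((2*v)) = 4 + (2*v)*(1/(2*v)) = 4 + 1 = 5)
O = 63/26 (O = (5/(-26) + 1)*3 = (5*(-1/26) + 1)*3 = (-5/26 + 1)*3 = (21/26)*3 = 63/26 ≈ 2.4231)
O³ = (63/26)³ = 250047/17576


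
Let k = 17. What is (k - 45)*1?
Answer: -28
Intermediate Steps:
(k - 45)*1 = (17 - 45)*1 = -28*1 = -28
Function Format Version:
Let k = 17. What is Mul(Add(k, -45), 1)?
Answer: -28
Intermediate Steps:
Mul(Add(k, -45), 1) = Mul(Add(17, -45), 1) = Mul(-28, 1) = -28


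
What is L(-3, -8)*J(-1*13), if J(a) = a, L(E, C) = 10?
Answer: -130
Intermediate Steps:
L(-3, -8)*J(-1*13) = 10*(-1*13) = 10*(-13) = -130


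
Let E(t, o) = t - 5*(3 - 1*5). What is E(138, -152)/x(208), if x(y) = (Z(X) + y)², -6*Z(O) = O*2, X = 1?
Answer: 1332/388129 ≈ 0.0034318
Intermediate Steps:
Z(O) = -O/3 (Z(O) = -O*2/6 = -O/3)
x(y) = (-⅓ + y)² (x(y) = (-⅓*1 + y)² = (-⅓ + y)²)
E(t, o) = 10 + t (E(t, o) = t - 5*(3 - 5) = t - 5*(-2) = t + 10 = 10 + t)
E(138, -152)/x(208) = (10 + 138)/(((-1 + 3*208)²/9)) = 148/(((-1 + 624)²/9)) = 148/(((⅑)*623²)) = 148/(((⅑)*388129)) = 148/(388129/9) = 148*(9/388129) = 1332/388129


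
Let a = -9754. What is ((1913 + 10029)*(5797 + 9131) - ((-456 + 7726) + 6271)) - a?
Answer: 178266389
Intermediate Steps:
((1913 + 10029)*(5797 + 9131) - ((-456 + 7726) + 6271)) - a = ((1913 + 10029)*(5797 + 9131) - ((-456 + 7726) + 6271)) - 1*(-9754) = (11942*14928 - (7270 + 6271)) + 9754 = (178270176 - 1*13541) + 9754 = (178270176 - 13541) + 9754 = 178256635 + 9754 = 178266389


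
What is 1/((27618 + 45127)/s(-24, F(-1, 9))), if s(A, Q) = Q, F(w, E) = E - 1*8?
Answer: 1/72745 ≈ 1.3747e-5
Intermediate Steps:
F(w, E) = -8 + E (F(w, E) = E - 8 = -8 + E)
1/((27618 + 45127)/s(-24, F(-1, 9))) = 1/((27618 + 45127)/(-8 + 9)) = 1/(72745/1) = 1/(72745*1) = 1/72745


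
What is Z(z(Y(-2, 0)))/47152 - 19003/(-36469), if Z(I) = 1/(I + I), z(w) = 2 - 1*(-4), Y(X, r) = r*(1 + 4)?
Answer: 10752389941/20635035456 ≈ 0.52107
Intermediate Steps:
Y(X, r) = 5*r (Y(X, r) = r*5 = 5*r)
z(w) = 6 (z(w) = 2 + 4 = 6)
Z(I) = 1/(2*I)
Z(z(Y(-2, 0)))/47152 - 19003/(-36469) = ((½)/6)/47152 - 19003/(-36469) = ((½)*(⅙))*(1/47152) - 19003*(-1/36469) = (1/12)*(1/47152) + 19003/36469 = 1/565824 + 19003/36469 = 10752389941/20635035456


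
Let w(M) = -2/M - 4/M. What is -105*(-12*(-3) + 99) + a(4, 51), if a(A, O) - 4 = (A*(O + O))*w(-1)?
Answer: -11723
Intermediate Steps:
w(M) = -6/M
a(A, O) = 4 + 12*A*O (a(A, O) = 4 + (A*(O + O))*(-6/(-1)) = 4 + (A*(2*O))*(-6*(-1)) = 4 + (2*A*O)*6 = 4 + 12*A*O)
-105*(-12*(-3) + 99) + a(4, 51) = -105*(-12*(-3) + 99) + (4 + 12*4*51) = -105*(36 + 99) + (4 + 2448) = -105*135 + 2452 = -14175 + 2452 = -11723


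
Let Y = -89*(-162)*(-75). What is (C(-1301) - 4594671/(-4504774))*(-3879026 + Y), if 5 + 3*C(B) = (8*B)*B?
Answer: -50429059982416458860/2252387 ≈ -2.2389e+13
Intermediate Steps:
Y = -1081350 (Y = 14418*(-75) = -1081350)
C(B) = -5/3 + 8*B²/3 (C(B) = -5/3 + ((8*B)*B)/3 = -5/3 + (8*B²)/3 = -5/3 + 8*B²/3)
(C(-1301) - 4594671/(-4504774))*(-3879026 + Y) = ((-5/3 + (8/3)*(-1301)²) - 4594671/(-4504774))*(-3879026 - 1081350) = ((-5/3 + (8/3)*1692601) - 4594671*(-1/4504774))*(-4960376) = ((-5/3 + 13540808/3) + 4594671/4504774)*(-4960376) = (4513601 + 4594671/4504774)*(-4960376) = (20332757025845/4504774)*(-4960376) = -50429059982416458860/2252387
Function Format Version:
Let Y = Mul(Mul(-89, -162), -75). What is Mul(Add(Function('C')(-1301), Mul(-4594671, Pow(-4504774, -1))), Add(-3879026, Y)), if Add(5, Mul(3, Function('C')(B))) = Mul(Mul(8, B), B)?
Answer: Rational(-50429059982416458860, 2252387) ≈ -2.2389e+13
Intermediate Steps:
Y = -1081350 (Y = Mul(14418, -75) = -1081350)
Function('C')(B) = Add(Rational(-5, 3), Mul(Rational(8, 3), Pow(B, 2))) (Function('C')(B) = Add(Rational(-5, 3), Mul(Rational(1, 3), Mul(Mul(8, B), B))) = Add(Rational(-5, 3), Mul(Rational(1, 3), Mul(8, Pow(B, 2)))) = Add(Rational(-5, 3), Mul(Rational(8, 3), Pow(B, 2))))
Mul(Add(Function('C')(-1301), Mul(-4594671, Pow(-4504774, -1))), Add(-3879026, Y)) = Mul(Add(Add(Rational(-5, 3), Mul(Rational(8, 3), Pow(-1301, 2))), Mul(-4594671, Pow(-4504774, -1))), Add(-3879026, -1081350)) = Mul(Add(Add(Rational(-5, 3), Mul(Rational(8, 3), 1692601)), Mul(-4594671, Rational(-1, 4504774))), -4960376) = Mul(Add(Add(Rational(-5, 3), Rational(13540808, 3)), Rational(4594671, 4504774)), -4960376) = Mul(Add(4513601, Rational(4594671, 4504774)), -4960376) = Mul(Rational(20332757025845, 4504774), -4960376) = Rational(-50429059982416458860, 2252387)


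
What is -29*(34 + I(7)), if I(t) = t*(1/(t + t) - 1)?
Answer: -1595/2 ≈ -797.50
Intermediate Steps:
I(t) = t*(-1 + 1/(2*t)) (I(t) = t*(1/(2*t) - 1) = t*(-1 + 1/(2*t)))
-29*(34 + I(7)) = -29*(34 + (1/2 - 1*7)) = -29*(34 + (1/2 - 7)) = -29*(34 - 13/2) = -29*55/2 = -1595/2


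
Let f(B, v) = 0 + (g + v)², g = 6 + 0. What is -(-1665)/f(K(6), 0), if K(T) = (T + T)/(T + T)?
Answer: 185/4 ≈ 46.250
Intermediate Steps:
g = 6
K(T) = 1 (K(T) = (2*T)/((2*T)) = (2*T)*(1/(2*T)) = 1)
f(B, v) = (6 + v)² (f(B, v) = 0 + (6 + v)² = (6 + v)²)
-(-1665)/f(K(6), 0) = -(-1665)/((6 + 0)²) = -(-1665)/(6²) = -(-1665)/36 = -1665*(-1/36) = 185/4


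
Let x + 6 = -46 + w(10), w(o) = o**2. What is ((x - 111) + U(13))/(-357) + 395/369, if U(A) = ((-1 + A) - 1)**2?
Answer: 39871/43911 ≈ 0.90800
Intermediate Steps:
x = 48 (x = -6 + (-46 + 10**2) = -6 + (-46 + 100) = -6 + 54 = 48)
U(A) = (-2 + A)**2
((x - 111) + U(13))/(-357) + 395/369 = ((48 - 111) + (-2 + 13)**2)/(-357) + 395/369 = (-63 + 11**2)*(-1/357) + 395*(1/369) = (-63 + 121)*(-1/357) + 395/369 = 58*(-1/357) + 395/369 = -58/357 + 395/369 = 39871/43911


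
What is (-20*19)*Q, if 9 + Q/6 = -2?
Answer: 25080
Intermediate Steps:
Q = -66 (Q = -54 + 6*(-2) = -54 - 12 = -66)
(-20*19)*Q = -20*19*(-66) = -380*(-66) = 25080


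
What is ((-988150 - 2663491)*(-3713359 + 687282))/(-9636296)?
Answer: -11050146842357/9636296 ≈ -1.1467e+6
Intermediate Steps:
((-988150 - 2663491)*(-3713359 + 687282))/(-9636296) = -3651641*(-3026077)*(-1/9636296) = 11050146842357*(-1/9636296) = -11050146842357/9636296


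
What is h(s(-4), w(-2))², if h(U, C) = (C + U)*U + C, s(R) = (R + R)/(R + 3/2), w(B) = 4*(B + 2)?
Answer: 65536/625 ≈ 104.86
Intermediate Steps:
w(B) = 8 + 4*B (w(B) = 4*(2 + B) = 8 + 4*B)
s(R) = 2*R/(3/2 + R) (s(R) = (2*R)/(R + 3*(½)) = (2*R)/(R + 3/2) = (2*R)/(3/2 + R) = 2*R/(3/2 + R))
h(U, C) = C + U*(C + U) (h(U, C) = U*(C + U) + C = C + U*(C + U))
h(s(-4), w(-2))² = ((8 + 4*(-2)) + (4*(-4)/(3 + 2*(-4)))² + (8 + 4*(-2))*(4*(-4)/(3 + 2*(-4))))² = ((8 - 8) + (4*(-4)/(3 - 8))² + (8 - 8)*(4*(-4)/(3 - 8)))² = (0 + (4*(-4)/(-5))² + 0*(4*(-4)/(-5)))² = (0 + (4*(-4)*(-⅕))² + 0*(4*(-4)*(-⅕)))² = (0 + (16/5)² + 0*(16/5))² = (0 + 256/25 + 0)² = (256/25)² = 65536/625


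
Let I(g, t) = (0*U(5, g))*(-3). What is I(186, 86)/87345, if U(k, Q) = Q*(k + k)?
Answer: 0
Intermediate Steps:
U(k, Q) = 2*Q*k (U(k, Q) = Q*(2*k) = 2*Q*k)
I(g, t) = 0 (I(g, t) = (0*(2*g*5))*(-3) = (0*(10*g))*(-3) = 0*(-3) = 0)
I(186, 86)/87345 = 0/87345 = 0*(1/87345) = 0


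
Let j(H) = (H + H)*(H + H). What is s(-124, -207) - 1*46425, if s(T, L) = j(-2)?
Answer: -46409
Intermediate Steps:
j(H) = 4*H**2 (j(H) = (2*H)*(2*H) = 4*H**2)
s(T, L) = 16 (s(T, L) = 4*(-2)**2 = 4*4 = 16)
s(-124, -207) - 1*46425 = 16 - 1*46425 = 16 - 46425 = -46409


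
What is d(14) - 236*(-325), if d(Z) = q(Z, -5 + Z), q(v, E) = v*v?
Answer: 76896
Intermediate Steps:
q(v, E) = v²
d(Z) = Z²
d(14) - 236*(-325) = 14² - 236*(-325) = 196 + 76700 = 76896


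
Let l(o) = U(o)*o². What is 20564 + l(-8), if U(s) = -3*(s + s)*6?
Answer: 38996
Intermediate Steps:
U(s) = -36*s (U(s) = -6*s*6 = -36*s)
l(o) = -36*o³ (l(o) = (-36*o)*o² = -36*o³)
20564 + l(-8) = 20564 - 36*(-8)³ = 20564 - 36*(-512) = 20564 + 18432 = 38996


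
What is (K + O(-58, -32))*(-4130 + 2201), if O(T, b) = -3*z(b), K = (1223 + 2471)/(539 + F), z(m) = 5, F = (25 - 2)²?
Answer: 3962809/178 ≈ 22263.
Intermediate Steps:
F = 529 (F = 23² = 529)
K = 1847/534 (K = (1223 + 2471)/(539 + 529) = 3694/1068 = 3694*(1/1068) = 1847/534 ≈ 3.4588)
O(T, b) = -15 (O(T, b) = -3*5 = -15)
(K + O(-58, -32))*(-4130 + 2201) = (1847/534 - 15)*(-4130 + 2201) = -6163/534*(-1929) = 3962809/178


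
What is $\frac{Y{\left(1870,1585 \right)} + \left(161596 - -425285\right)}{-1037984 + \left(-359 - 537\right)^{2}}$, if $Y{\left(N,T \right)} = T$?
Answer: $- \frac{294233}{117584} \approx -2.5023$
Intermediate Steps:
$\frac{Y{\left(1870,1585 \right)} + \left(161596 - -425285\right)}{-1037984 + \left(-359 - 537\right)^{2}} = \frac{1585 + \left(161596 - -425285\right)}{-1037984 + \left(-359 - 537\right)^{2}} = \frac{1585 + \left(161596 + 425285\right)}{-1037984 + \left(-896\right)^{2}} = \frac{1585 + 586881}{-1037984 + 802816} = \frac{588466}{-235168} = 588466 \left(- \frac{1}{235168}\right) = - \frac{294233}{117584}$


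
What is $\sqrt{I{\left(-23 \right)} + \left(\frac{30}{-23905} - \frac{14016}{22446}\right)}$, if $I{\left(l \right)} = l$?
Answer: $\frac{i \sqrt{7557833996347845}}{17885721} \approx 4.8606 i$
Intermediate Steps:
$\sqrt{I{\left(-23 \right)} + \left(\frac{30}{-23905} - \frac{14016}{22446}\right)} = \sqrt{-23 + \left(\frac{30}{-23905} - \frac{14016}{22446}\right)} = \sqrt{-23 + \left(30 \left(- \frac{1}{23905}\right) - \frac{2336}{3741}\right)} = \sqrt{-23 - \frac{11190862}{17885721}} = \sqrt{- \frac{422562445}{17885721}} = \frac{i \sqrt{7557833996347845}}{17885721}$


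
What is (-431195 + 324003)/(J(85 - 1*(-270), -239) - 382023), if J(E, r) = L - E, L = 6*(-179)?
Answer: 26798/95863 ≈ 0.27954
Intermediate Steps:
L = -1074
J(E, r) = -1074 - E
(-431195 + 324003)/(J(85 - 1*(-270), -239) - 382023) = (-431195 + 324003)/((-1074 - (85 - 1*(-270))) - 382023) = -107192/((-1074 - (85 + 270)) - 382023) = -107192/((-1074 - 1*355) - 382023) = -107192/((-1074 - 355) - 382023) = -107192/(-1429 - 382023) = -107192/(-383452) = -107192*(-1/383452) = 26798/95863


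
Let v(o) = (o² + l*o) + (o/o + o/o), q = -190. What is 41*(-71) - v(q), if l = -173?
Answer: -71883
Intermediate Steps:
v(o) = 2 + o² - 173*o (v(o) = (o² - 173*o) + (o/o + o/o) = (o² - 173*o) + (1 + 1) = (o² - 173*o) + 2 = 2 + o² - 173*o)
41*(-71) - v(q) = 41*(-71) - (2 + (-190)² - 173*(-190)) = -2911 - (2 + 36100 + 32870) = -2911 - 1*68972 = -2911 - 68972 = -71883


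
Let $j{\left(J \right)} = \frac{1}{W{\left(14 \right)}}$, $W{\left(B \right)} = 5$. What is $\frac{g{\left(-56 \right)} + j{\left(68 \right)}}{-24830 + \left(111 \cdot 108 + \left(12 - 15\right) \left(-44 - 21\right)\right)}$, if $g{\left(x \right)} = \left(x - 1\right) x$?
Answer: $- \frac{15961}{63235} \approx -0.25241$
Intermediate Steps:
$j{\left(J \right)} = \frac{1}{5}$
$g{\left(x \right)} = x \left(-1 + x\right)$ ($g{\left(x \right)} = \left(-1 + x\right) x = x \left(-1 + x\right)$)
$\frac{g{\left(-56 \right)} + j{\left(68 \right)}}{-24830 + \left(111 \cdot 108 + \left(12 - 15\right) \left(-44 - 21\right)\right)} = \frac{- 56 \left(-1 - 56\right) + \frac{1}{5}}{-24830 + \left(111 \cdot 108 + \left(12 - 15\right) \left(-44 - 21\right)\right)} = \frac{\left(-56\right) \left(-57\right) + \frac{1}{5}}{-24830 + \left(11988 - -195\right)} = \frac{3192 + \frac{1}{5}}{-24830 + \left(11988 + 195\right)} = \frac{15961}{5 \left(-24830 + 12183\right)} = \frac{15961}{5 \left(-12647\right)} = \frac{15961}{5} \left(- \frac{1}{12647}\right) = - \frac{15961}{63235}$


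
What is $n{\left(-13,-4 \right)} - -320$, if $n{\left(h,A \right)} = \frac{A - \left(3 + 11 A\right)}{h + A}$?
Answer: $\frac{5403}{17} \approx 317.82$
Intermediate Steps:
$n{\left(h,A \right)} = \frac{-3 - 10 A}{A + h}$ ($n{\left(h,A \right)} = \frac{A - \left(3 + 11 A\right)}{A + h} = \frac{-3 - 10 A}{A + h}$)
$n{\left(-13,-4 \right)} - -320 = \frac{-3 - -40}{-4 - 13} - -320 = \frac{-3 + 40}{-17} + 320 = \left(- \frac{1}{17}\right) 37 + 320 = - \frac{37}{17} + 320 = \frac{5403}{17}$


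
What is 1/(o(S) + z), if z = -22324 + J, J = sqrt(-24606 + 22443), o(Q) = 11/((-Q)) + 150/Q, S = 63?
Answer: -88595199/1977612335476 - 3969*I*sqrt(2163)/1977612335476 ≈ -4.4799e-5 - 9.334e-8*I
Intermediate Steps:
o(Q) = 139/Q (o(Q) = 11*(-1/Q) + 150/Q = -11/Q + 150/Q = 139/Q)
J = I*sqrt(2163) (J = sqrt(-2163) = I*sqrt(2163) ≈ 46.508*I)
z = -22324 + I*sqrt(2163) ≈ -22324.0 + 46.508*I
1/(o(S) + z) = 1/(139/63 + (-22324 + I*sqrt(2163))) = 1/(-1406273/63 + I*sqrt(2163))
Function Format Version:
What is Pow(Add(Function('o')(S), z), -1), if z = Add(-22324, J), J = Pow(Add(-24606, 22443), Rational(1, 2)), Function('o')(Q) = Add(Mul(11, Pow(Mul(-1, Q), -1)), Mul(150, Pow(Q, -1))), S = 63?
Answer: Add(Rational(-88595199, 1977612335476), Mul(Rational(-3969, 1977612335476), I, Pow(2163, Rational(1, 2)))) ≈ Add(-4.4799e-5, Mul(-9.3340e-8, I))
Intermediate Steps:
Function('o')(Q) = Mul(139, Pow(Q, -1)) (Function('o')(Q) = Add(Mul(11, Mul(-1, Pow(Q, -1))), Mul(150, Pow(Q, -1))) = Add(Mul(-11, Pow(Q, -1)), Mul(150, Pow(Q, -1))) = Mul(139, Pow(Q, -1)))
J = Mul(I, Pow(2163, Rational(1, 2))) (J = Pow(-2163, Rational(1, 2)) = Mul(I, Pow(2163, Rational(1, 2))) ≈ Mul(46.508, I))
z = Add(-22324, Mul(I, Pow(2163, Rational(1, 2)))) ≈ Add(-22324., Mul(46.508, I))
Pow(Add(Function('o')(S), z), -1) = Pow(Add(Mul(139, Pow(63, -1)), Add(-22324, Mul(I, Pow(2163, Rational(1, 2))))), -1) = Pow(Add(Mul(139, Rational(1, 63)), Add(-22324, Mul(I, Pow(2163, Rational(1, 2))))), -1) = Pow(Add(Rational(139, 63), Add(-22324, Mul(I, Pow(2163, Rational(1, 2))))), -1) = Pow(Add(Rational(-1406273, 63), Mul(I, Pow(2163, Rational(1, 2)))), -1)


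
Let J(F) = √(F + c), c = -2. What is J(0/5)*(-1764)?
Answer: -1764*I*√2 ≈ -2494.7*I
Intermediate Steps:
J(F) = √(-2 + F) (J(F) = √(F - 2) = √(-2 + F))
J(0/5)*(-1764) = √(-2 + 0/5)*(-1764) = √(-2 + 0*(⅕))*(-1764) = √(-2 + 0)*(-1764) = √(-2)*(-1764) = (I*√2)*(-1764) = -1764*I*√2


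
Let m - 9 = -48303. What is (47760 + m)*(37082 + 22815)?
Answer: -31984998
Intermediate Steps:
m = -48294 (m = 9 - 48303 = -48294)
(47760 + m)*(37082 + 22815) = (47760 - 48294)*(37082 + 22815) = -534*59897 = -31984998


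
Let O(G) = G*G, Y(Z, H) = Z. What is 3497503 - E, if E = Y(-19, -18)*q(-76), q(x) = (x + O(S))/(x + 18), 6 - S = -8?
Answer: 101426447/29 ≈ 3.4975e+6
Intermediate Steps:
S = 14 (S = 6 - 1*(-8) = 6 + 8 = 14)
O(G) = G²
q(x) = (196 + x)/(18 + x) (q(x) = (x + 14²)/(x + 18) = (x + 196)/(18 + x) = (196 + x)/(18 + x))
E = 1140/29 (E = -19*(196 - 76)/(18 - 76) = -19*120/(-58) = -(-19)*120/58 = -19*(-60/29) = 1140/29 ≈ 39.310)
3497503 - E = 3497503 - 1*1140/29 = 3497503 - 1140/29 = 101426447/29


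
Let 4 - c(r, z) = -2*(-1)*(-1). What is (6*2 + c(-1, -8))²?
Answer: 324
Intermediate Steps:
c(r, z) = 6 (c(r, z) = 4 - (-2*(-1))*(-1) = 4 - 2*(-1) = 4 - 1*(-2) = 4 + 2 = 6)
(6*2 + c(-1, -8))² = (6*2 + 6)² = (12 + 6)² = 18² = 324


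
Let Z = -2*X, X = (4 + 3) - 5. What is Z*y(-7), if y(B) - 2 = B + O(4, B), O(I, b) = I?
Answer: 4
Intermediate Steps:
X = 2 (X = 7 - 5 = 2)
y(B) = 6 + B (y(B) = 2 + (B + 4) = 2 + (4 + B) = 6 + B)
Z = -4 (Z = -2*2 = -4)
Z*y(-7) = -4*(6 - 7) = -4*(-1) = 4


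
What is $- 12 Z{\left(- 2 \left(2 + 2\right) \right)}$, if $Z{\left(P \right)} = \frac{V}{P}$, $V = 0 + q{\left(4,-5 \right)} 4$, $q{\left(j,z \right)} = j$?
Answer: $24$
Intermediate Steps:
$V = 16$ ($V = 0 + 4 \cdot 4 = 0 + 16 = 16$)
$Z{\left(P \right)} = \frac{16}{P}$
$- 12 Z{\left(- 2 \left(2 + 2\right) \right)} = - 12 \frac{16}{\left(-2\right) \left(2 + 2\right)} = - 12 \frac{16}{\left(-2\right) 4} = - 12 \frac{16}{-8} = - 12 \cdot 16 \left(- \frac{1}{8}\right) = \left(-12\right) \left(-2\right) = 24$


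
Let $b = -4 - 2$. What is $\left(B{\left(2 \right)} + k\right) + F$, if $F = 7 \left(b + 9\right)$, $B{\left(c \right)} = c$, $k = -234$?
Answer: $-211$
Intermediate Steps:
$b = -6$
$F = 21$ ($F = 7 \left(-6 + 9\right) = 7 \cdot 3 = 21$)
$\left(B{\left(2 \right)} + k\right) + F = \left(2 - 234\right) + 21 = -232 + 21 = -211$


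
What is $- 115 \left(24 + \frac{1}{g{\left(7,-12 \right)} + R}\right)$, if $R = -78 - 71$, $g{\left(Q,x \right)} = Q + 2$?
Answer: $- \frac{77257}{28} \approx -2759.2$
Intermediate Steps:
$g{\left(Q,x \right)} = 2 + Q$
$R = -149$
$- 115 \left(24 + \frac{1}{g{\left(7,-12 \right)} + R}\right) = - 115 \left(24 + \frac{1}{\left(2 + 7\right) - 149}\right) = - 115 \left(24 + \frac{1}{9 - 149}\right) = - 115 \left(24 + \frac{1}{-140}\right) = - 115 \left(24 - \frac{1}{140}\right) = \left(-115\right) \frac{3359}{140} = - \frac{77257}{28}$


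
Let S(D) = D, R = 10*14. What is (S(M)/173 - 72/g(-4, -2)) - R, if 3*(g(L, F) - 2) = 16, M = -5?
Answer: -285159/1903 ≈ -149.85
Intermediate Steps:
R = 140
g(L, F) = 22/3 (g(L, F) = 2 + (⅓)*16 = 2 + 16/3 = 22/3)
(S(M)/173 - 72/g(-4, -2)) - R = (-5/173 - 72/22/3) - 1*140 = (-5*1/173 - 72*3/22) - 140 = (-5/173 - 108/11) - 140 = -18739/1903 - 140 = -285159/1903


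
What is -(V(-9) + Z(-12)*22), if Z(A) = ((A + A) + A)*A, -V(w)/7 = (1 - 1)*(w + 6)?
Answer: -9504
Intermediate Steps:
V(w) = 0 (V(w) = -7*(1 - 1)*(w + 6) = -0*(6 + w) = -7*0 = 0)
Z(A) = 3*A² (Z(A) = (2*A + A)*A = (3*A)*A = 3*A²)
-(V(-9) + Z(-12)*22) = -(0 + (3*(-12)²)*22) = -(0 + (3*144)*22) = -(0 + 432*22) = -(0 + 9504) = -1*9504 = -9504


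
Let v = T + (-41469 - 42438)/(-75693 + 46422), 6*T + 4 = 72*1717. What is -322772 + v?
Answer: -8844695135/29271 ≈ -3.0217e+5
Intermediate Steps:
T = 61810/3 (T = -⅔ + (72*1717)/6 = -⅔ + (⅙)*123624 = -⅔ + 20604 = 61810/3 ≈ 20603.)
v = 603164077/29271 (v = 61810/3 + (-41469 - 42438)/(-75693 + 46422) = 61810/3 - 83907/(-29271) = 61810/3 - 83907*(-1/29271) = 61810/3 + 27969/9757 = 603164077/29271 ≈ 20606.)
-322772 + v = -322772 + 603164077/29271 = -8844695135/29271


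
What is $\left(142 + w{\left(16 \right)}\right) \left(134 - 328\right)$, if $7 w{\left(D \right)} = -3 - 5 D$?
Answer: $- \frac{176734}{7} \approx -25248.0$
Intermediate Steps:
$w{\left(D \right)} = - \frac{3}{7} - \frac{5 D}{7}$ ($w{\left(D \right)} = \frac{-3 - 5 D}{7} = - \frac{3}{7} - \frac{5 D}{7}$)
$\left(142 + w{\left(16 \right)}\right) \left(134 - 328\right) = \left(142 - \frac{83}{7}\right) \left(134 - 328\right) = \left(142 - \frac{83}{7}\right) \left(-194\right) = \frac{911}{7} \left(-194\right) = - \frac{176734}{7}$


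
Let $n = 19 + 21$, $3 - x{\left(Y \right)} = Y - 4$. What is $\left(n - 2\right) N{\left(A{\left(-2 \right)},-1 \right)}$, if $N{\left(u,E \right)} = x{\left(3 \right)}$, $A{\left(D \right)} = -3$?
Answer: $152$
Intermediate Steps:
$x{\left(Y \right)} = 7 - Y$ ($x{\left(Y \right)} = 3 - \left(Y - 4\right) = 3 - \left(-4 + Y\right) = 7 - Y$)
$N{\left(u,E \right)} = 4$ ($N{\left(u,E \right)} = 7 - 3 = 4$)
$n = 40$
$\left(n - 2\right) N{\left(A{\left(-2 \right)},-1 \right)} = \left(40 - 2\right) 4 = 38 \cdot 4 = 152$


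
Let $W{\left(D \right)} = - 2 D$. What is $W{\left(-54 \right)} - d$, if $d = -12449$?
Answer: $12557$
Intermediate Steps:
$W{\left(-54 \right)} - d = \left(-2\right) \left(-54\right) - -12449 = 108 + 12449 = 12557$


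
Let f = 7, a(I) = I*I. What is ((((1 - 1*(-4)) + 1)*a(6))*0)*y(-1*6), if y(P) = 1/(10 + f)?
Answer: 0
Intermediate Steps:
a(I) = I²
y(P) = 1/17 (y(P) = 1/(10 + 7) = 1/17)
((((1 - 1*(-4)) + 1)*a(6))*0)*y(-1*6) = ((((1 - 1*(-4)) + 1)*6²)*0)*(1/17) = ((((1 + 4) + 1)*36)*0)*(1/17) = (((5 + 1)*36)*0)*(1/17) = ((6*36)*0)*(1/17) = (216*0)*(1/17) = 0*(1/17) = 0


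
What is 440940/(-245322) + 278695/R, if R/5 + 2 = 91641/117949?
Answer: -268816430595787/5898235959 ≈ -45576.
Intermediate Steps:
R = -721285/117949 (R = -10 + 5*(91641/117949) = -10 + 458205/117949 = -721285/117949 ≈ -6.1152)
440940/(-245322) + 278695/R = 440940/(-245322) + 278695/(-721285/117949) = 440940*(-1/245322) + 278695*(-117949/721285) = -73490/40887 - 6574359311/144257 = -268816430595787/5898235959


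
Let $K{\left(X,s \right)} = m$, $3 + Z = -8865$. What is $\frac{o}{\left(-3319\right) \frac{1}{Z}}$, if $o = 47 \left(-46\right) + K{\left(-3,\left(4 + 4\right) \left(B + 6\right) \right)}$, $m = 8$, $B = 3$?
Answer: $- \frac{19101672}{3319} \approx -5755.3$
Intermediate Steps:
$Z = -8868$ ($Z = -3 - 8865 = -8868$)
$K{\left(X,s \right)} = 8$
$o = -2154$ ($o = 47 \left(-46\right) + 8 = -2162 + 8 = -2154$)
$\frac{o}{\left(-3319\right) \frac{1}{Z}} = - \frac{2154}{\left(-3319\right) \frac{1}{-8868}} = - \frac{2154}{\left(-3319\right) \left(- \frac{1}{8868}\right)} = - \frac{2154}{\frac{3319}{8868}} = \left(-2154\right) \frac{8868}{3319} = - \frac{19101672}{3319}$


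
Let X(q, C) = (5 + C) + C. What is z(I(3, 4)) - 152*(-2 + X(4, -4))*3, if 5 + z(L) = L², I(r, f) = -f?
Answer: 2291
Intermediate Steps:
X(q, C) = 5 + 2*C
z(L) = -5 + L²
z(I(3, 4)) - 152*(-2 + X(4, -4))*3 = (-5 + (-1*4)²) - 152*(-2 + (5 + 2*(-4)))*3 = (-5 + (-4)²) - 152*(-2 + (5 - 8))*3 = (-5 + 16) - 152*(-2 - 3)*3 = 11 - (-760)*3 = 11 - 152*(-15) = 11 + 2280 = 2291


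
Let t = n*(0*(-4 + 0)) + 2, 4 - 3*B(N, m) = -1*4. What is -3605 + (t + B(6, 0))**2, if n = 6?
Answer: -32249/9 ≈ -3583.2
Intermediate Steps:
B(N, m) = 8/3 (B(N, m) = 4/3 - (-1)*4/3 = 4/3 - 1/3*(-4) = 4/3 + 4/3 = 8/3)
t = 2 (t = 6*(0*(-4 + 0)) + 2 = 6*(0*(-4)) + 2 = 6*0 + 2 = 0 + 2 = 2)
-3605 + (t + B(6, 0))**2 = -3605 + (2 + 8/3)**2 = -3605 + (14/3)**2 = -3605 + 196/9 = -32249/9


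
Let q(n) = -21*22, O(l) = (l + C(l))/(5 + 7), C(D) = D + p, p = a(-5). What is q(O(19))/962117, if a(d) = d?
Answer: -462/962117 ≈ -0.00048019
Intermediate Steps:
p = -5
C(D) = -5 + D (C(D) = D - 5 = -5 + D)
O(l) = -5/12 + l/6 (O(l) = (l + (-5 + l))/(5 + 7) = (-5 + 2*l)/12 = (-5 + 2*l)*(1/12) = -5/12 + l/6)
q(n) = -462
q(O(19))/962117 = -462/962117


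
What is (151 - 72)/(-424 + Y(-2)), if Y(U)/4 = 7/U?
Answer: -79/438 ≈ -0.18037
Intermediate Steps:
Y(U) = 28/U (Y(U) = 4*(7/U) = 28/U)
(151 - 72)/(-424 + Y(-2)) = (151 - 72)/(-424 + 28/(-2)) = 79/(-424 + 28*(-½)) = 79/(-424 - 14) = 79/(-438) = 79*(-1/438) = -79/438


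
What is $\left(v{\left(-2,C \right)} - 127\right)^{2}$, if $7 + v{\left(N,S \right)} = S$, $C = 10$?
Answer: $15376$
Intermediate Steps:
$v{\left(N,S \right)} = -7 + S$
$\left(v{\left(-2,C \right)} - 127\right)^{2} = \left(\left(-7 + 10\right) - 127\right)^{2} = \left(3 - 127\right)^{2} = \left(-124\right)^{2} = 15376$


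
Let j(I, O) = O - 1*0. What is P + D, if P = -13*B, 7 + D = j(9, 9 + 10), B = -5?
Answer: 77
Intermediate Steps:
j(I, O) = O (j(I, O) = O + 0 = O)
D = 12 (D = -7 + (9 + 10) = -7 + 19 = 12)
P = 65 (P = -13*(-5) = 65)
P + D = 65 + 12 = 77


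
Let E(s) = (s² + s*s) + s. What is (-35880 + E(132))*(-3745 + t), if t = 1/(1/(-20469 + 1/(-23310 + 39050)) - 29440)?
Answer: 319693270460792031/94850398327 ≈ 3.3705e+6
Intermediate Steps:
E(s) = s + 2*s² (E(s) = (s² + s²) + s = 2*s² + s = s + 2*s²)
t = -322182059/9485039832700 (t = 1/(1/(-20469 + 1/15740) - 29440) = 1/(1/(-322182059/15740) - 29440) = 1/(-15740/322182059 - 29440) = 1/(-9485039832700/322182059) = -322182059/9485039832700 ≈ -3.3967e-5)
(-35880 + E(132))*(-3745 + t) = (-35880 + 132*(1 + 2*132))*(-3745 - 322182059/9485039832700) = (-35880 + 132*(1 + 264))*(-35521474495643559/9485039832700) = (-35880 + 132*265)*(-35521474495643559/9485039832700) = (-35880 + 34980)*(-35521474495643559/9485039832700) = -900*(-35521474495643559/9485039832700) = 319693270460792031/94850398327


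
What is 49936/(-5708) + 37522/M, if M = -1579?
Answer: -73256130/2253233 ≈ -32.512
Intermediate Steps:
49936/(-5708) + 37522/M = 49936/(-5708) + 37522/(-1579) = 49936*(-1/5708) + 37522*(-1/1579) = -12484/1427 - 37522/1579 = -73256130/2253233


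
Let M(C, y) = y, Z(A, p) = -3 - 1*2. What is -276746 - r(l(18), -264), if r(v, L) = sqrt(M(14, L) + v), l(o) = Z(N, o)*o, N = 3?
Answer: -276746 - I*sqrt(354) ≈ -2.7675e+5 - 18.815*I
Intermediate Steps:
Z(A, p) = -5 (Z(A, p) = -3 - 2 = -5)
l(o) = -5*o
r(v, L) = sqrt(L + v)
-276746 - r(l(18), -264) = -276746 - sqrt(-264 - 5*18) = -276746 - sqrt(-264 - 90) = -276746 - sqrt(-354) = -276746 - I*sqrt(354)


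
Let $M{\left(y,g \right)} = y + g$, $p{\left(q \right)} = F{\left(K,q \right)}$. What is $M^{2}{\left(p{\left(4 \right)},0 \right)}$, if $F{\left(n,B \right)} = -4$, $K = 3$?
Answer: $16$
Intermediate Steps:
$p{\left(q \right)} = -4$
$M{\left(y,g \right)} = g + y$
$M^{2}{\left(p{\left(4 \right)},0 \right)} = \left(0 - 4\right)^{2} = \left(-4\right)^{2} = 16$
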